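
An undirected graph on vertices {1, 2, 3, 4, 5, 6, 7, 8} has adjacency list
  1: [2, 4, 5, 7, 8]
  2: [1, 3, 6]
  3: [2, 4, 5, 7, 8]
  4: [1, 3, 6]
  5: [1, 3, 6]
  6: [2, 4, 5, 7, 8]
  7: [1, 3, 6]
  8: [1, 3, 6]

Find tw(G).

3

A width-3 tree decomposition is:
Bags: B1 = {1, 3, 4, 6}  B2 = {1, 3, 6, 8}  B3 = {1, 3, 5, 6}  B4 = {1, 3, 6, 7}  B5 = {1, 2, 3, 6}
Tree: B1–B2, B2–B3, B3–B4, B4–B5
Each bag holds 4 vertices, so the decomposition has width 3, which upper-bounds the treewidth. For the lower bound: the 4 vertex sets {3,4}, {6,8}, {1}, {5} are disjoint, each induces a connected subgraph, and every pair is joined by at least one edge of G. Contracting each set to a single vertex therefore yields K_{4} as a minor, and since treewidth is minor-monotone, tw(G) ≥ tw(K_{4}) = 3. The upper and lower bounds meet at 3, so that is the treewidth.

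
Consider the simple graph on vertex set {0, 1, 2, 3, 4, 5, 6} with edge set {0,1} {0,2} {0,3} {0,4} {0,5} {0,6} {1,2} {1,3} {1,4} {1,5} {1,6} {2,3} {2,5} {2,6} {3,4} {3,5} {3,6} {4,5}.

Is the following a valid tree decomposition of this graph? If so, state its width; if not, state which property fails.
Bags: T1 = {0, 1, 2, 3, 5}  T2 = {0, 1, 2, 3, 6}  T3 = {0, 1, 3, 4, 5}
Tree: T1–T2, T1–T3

Yes; width 4.

Every vertex of G appears in some bag (union = {0, 1, 2, 3, 4, 5, 6}); every edge is covered by a bag; and for each vertex v the set of bags containing v is connected in the bag tree. The decomposition is therefore valid. The largest bag has 5 vertices, so the width is 4.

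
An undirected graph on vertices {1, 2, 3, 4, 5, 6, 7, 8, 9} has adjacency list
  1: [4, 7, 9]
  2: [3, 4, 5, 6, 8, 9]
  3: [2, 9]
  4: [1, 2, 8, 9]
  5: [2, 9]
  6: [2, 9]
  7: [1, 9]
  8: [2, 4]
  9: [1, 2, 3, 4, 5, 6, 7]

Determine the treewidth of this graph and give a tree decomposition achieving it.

Treewidth 2.
One optimal decomposition is:
Bags: B1 = {2, 4, 9}  B2 = {2, 3, 9}  B3 = {2, 5, 9}  B4 = {1, 4, 9}  B5 = {2, 4, 8}  B6 = {1, 7, 9}  B7 = {2, 6, 9}
Tree: B1–B2, B2–B3, B1–B4, B1–B5, B4–B6, B3–B7

Each bag holds 3 vertices, so the decomposition has width 2, which upper-bounds the treewidth. On the other hand G contains the 3-clique {2, 4, 8}. A clique must lie in a single bag of any decomposition, so no decomposition can have width below 2. Combining the bounds, tw(G) = 2.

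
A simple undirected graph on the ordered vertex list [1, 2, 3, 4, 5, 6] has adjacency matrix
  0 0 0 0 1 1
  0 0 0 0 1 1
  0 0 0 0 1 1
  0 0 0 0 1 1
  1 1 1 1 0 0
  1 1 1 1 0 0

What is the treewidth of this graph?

2

A width-2 tree decomposition is:
Bags: B1 = {2, 5, 6}  B2 = {4, 5, 6}  B3 = {3, 5, 6}  B4 = {1, 5, 6}
Tree: B1–B2, B2–B3, B3–B4
The largest bag has 3 vertices, giving width 2; this decomposition certifies tw(G) ≤ 2. Since 2–6–4–5–2 is a cycle in G, G is not acyclic. Forests are exactly the graphs of treewidth ≤ 1, so tw(G) ≥ 2. Hence tw(G) = 2 exactly.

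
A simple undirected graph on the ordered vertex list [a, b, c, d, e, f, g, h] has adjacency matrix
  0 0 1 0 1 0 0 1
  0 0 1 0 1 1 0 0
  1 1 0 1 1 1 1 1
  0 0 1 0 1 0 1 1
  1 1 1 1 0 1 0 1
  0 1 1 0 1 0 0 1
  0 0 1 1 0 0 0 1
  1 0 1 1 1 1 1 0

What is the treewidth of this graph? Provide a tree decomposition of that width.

Treewidth 3.
One optimal decomposition is:
Bags: B1 = {c, d, g, h}  B2 = {c, d, e, h}  B3 = {c, e, f, h}  B4 = {a, c, e, h}  B5 = {b, c, e, f}
Tree: B1–B2, B2–B3, B2–B4, B3–B5

Every bag has size at most 4, so the width is 4 − 1 = 3 and tw(G) ≤ 3. Conversely, {c, d, g, h} is a clique of size 4, and the vertices of any clique must share a bag in every tree decomposition; so some bag has ≥ 4 vertices and tw(G) ≥ 3. Therefore the treewidth is 3.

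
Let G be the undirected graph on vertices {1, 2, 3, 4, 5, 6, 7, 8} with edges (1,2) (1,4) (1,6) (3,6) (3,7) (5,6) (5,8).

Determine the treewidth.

1

A width-1 tree decomposition is:
Bags: B1 = {1, 2}  B2 = {1, 4}  B3 = {1, 6}  B4 = {3, 6}  B5 = {3, 7}  B6 = {5, 6}  B7 = {5, 8}
Tree: B1–B2, B2–B3, B3–B4, B4–B5, B4–B6, B6–B7
The largest bag has 2 vertices, giving width 1; this decomposition certifies tw(G) ≤ 1. Any graph with an edge has treewidth ≥ 1, and G has the edge 1–2. Hence tw(G) = 1 exactly.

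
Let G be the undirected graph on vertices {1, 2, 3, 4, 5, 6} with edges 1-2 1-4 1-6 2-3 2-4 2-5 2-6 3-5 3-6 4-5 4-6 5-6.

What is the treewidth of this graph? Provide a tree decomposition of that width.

Treewidth 3.
One optimal decomposition is:
Bags: B1 = {1, 2, 4, 6}  B2 = {2, 4, 5, 6}  B3 = {2, 3, 5, 6}
Tree: B1–B2, B2–B3

Every bag has size at most 4, so the width is 4 − 1 = 3 and tw(G) ≤ 3. On the other hand G contains the 4-clique {2, 3, 5, 6}. A clique must lie in a single bag of any decomposition, so no decomposition can have width below 3. Hence tw(G) = 3 exactly.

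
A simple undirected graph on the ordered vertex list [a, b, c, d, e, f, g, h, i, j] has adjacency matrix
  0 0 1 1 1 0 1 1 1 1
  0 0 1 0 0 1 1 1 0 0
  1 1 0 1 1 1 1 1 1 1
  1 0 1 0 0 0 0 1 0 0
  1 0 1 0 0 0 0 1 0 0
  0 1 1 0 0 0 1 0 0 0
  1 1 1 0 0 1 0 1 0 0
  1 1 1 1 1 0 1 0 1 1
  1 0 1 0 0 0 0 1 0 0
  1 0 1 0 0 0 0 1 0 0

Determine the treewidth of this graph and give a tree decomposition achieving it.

The largest bag has 4 vertices, giving width 3; this decomposition certifies tw(G) ≤ 3. Conversely, {a, c, d, h} is a clique of size 4, and the vertices of any clique must share a bag in every tree decomposition; so some bag has ≥ 4 vertices and tw(G) ≥ 3. The upper and lower bounds meet at 3, so that is the treewidth.

Treewidth 3.
One such decomposition:
Bags: B1 = {b, c, g, h}  B2 = {b, c, f, g}  B3 = {a, c, g, h}  B4 = {a, c, h, i}  B5 = {a, c, h, j}  B6 = {a, c, e, h}  B7 = {a, c, d, h}
Tree: B1–B2, B1–B3, B3–B4, B4–B5, B4–B6, B4–B7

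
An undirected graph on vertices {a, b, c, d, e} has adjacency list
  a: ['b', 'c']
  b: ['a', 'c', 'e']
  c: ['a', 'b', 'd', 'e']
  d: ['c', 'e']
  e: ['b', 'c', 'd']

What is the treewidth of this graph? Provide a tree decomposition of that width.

Treewidth 2.
Bags: B1 = {a, b, c}  B2 = {b, c, e}  B3 = {c, d, e}
Tree: B1–B2, B2–B3

Every bag has size at most 3, so the width is 3 − 1 = 2 and tw(G) ≤ 2. On the other hand G contains the 3-clique {c, d, e}. A clique must lie in a single bag of any decomposition, so no decomposition can have width below 2. The upper and lower bounds meet at 2, so that is the treewidth.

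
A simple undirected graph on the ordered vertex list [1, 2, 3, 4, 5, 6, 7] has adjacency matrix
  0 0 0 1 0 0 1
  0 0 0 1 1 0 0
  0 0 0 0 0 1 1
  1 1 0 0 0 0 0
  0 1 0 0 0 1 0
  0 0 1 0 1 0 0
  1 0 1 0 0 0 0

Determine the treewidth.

2

A width-2 tree decomposition is:
Bags: B1 = {3, 6, 7}  B2 = {1, 6, 7}  B3 = {1, 4, 6}  B4 = {2, 4, 6}  B5 = {2, 5, 6}
Tree: B1–B2, B2–B3, B3–B4, B4–B5
Each bag holds 3 vertices, so the decomposition has width 2, which upper-bounds the treewidth. The edges 6–3–7–1–4–2–5–6 form a cycle, so G is not a tree and its treewidth is at least 2. The upper and lower bounds meet at 2, so that is the treewidth.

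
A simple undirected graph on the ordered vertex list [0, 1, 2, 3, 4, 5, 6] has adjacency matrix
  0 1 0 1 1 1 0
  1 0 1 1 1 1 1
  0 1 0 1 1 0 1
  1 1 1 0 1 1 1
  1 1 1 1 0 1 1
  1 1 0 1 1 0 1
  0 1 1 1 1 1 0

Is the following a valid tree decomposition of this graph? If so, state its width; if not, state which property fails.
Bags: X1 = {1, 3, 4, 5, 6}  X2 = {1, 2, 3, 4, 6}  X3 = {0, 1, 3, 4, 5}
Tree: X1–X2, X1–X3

Every vertex of G appears in some bag (union = {0, 1, 2, 3, 4, 5, 6}); every edge is covered by a bag; and for each vertex v the set of bags containing v is connected in the bag tree. The decomposition is therefore valid. The largest bag has 5 vertices, so the width is 4.

Yes; width 4.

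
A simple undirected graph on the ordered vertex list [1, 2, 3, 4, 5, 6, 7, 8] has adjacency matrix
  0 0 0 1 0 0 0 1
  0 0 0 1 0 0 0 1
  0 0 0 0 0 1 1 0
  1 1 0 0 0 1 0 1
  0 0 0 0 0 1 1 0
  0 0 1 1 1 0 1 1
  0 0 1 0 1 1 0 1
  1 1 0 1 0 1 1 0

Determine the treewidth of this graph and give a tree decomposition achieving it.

Treewidth 2.
Bags: B1 = {6, 7, 8}  B2 = {3, 6, 7}  B3 = {4, 6, 8}  B4 = {1, 4, 8}  B5 = {5, 6, 7}  B6 = {2, 4, 8}
Tree: B1–B2, B1–B3, B3–B4, B1–B5, B4–B6

Every bag has size at most 3, so the width is 3 − 1 = 2 and tw(G) ≤ 2. On the other hand G contains the 3-clique {1, 4, 8}. A clique must lie in a single bag of any decomposition, so no decomposition can have width below 2. Combining the bounds, tw(G) = 2.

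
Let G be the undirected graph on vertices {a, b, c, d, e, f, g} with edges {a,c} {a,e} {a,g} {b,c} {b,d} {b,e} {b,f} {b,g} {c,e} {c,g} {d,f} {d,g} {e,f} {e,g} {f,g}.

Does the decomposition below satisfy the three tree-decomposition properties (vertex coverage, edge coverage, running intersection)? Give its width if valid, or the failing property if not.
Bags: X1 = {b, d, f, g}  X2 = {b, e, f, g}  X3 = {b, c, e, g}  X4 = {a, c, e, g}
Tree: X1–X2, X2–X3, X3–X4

Yes; width 3.

Every vertex of G appears in some bag (union = {a, b, c, d, e, f, g}); every edge is covered by a bag; and for each vertex v the set of bags containing v is connected in the bag tree. The decomposition is therefore valid. The largest bag has 4 vertices, so the width is 3.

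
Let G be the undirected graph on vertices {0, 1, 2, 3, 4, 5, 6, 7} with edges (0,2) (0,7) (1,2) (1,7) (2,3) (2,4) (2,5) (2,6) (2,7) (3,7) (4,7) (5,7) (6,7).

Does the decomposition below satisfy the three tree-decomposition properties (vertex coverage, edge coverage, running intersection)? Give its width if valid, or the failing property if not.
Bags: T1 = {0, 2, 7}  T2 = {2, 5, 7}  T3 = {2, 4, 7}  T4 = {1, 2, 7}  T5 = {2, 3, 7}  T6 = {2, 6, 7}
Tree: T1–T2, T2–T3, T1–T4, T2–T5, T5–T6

Yes; width 2.

Every vertex of G appears in some bag (union = {0, 1, 2, 3, 4, 5, 6, 7}); every edge is covered by a bag; and for each vertex v the set of bags containing v is connected in the bag tree. The decomposition is therefore valid. The largest bag has 3 vertices, so the width is 2.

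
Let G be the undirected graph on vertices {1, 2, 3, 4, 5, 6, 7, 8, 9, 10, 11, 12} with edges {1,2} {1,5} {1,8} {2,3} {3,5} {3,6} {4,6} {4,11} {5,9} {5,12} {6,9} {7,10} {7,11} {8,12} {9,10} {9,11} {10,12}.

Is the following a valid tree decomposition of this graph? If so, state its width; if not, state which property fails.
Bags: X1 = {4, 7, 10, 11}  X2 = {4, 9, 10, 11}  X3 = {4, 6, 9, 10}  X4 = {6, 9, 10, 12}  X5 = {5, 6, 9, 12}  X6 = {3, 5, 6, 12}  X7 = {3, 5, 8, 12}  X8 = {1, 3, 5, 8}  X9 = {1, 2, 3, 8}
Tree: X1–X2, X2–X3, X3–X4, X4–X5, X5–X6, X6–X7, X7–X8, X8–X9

Yes; width 3.

Checking the three conditions: (i) the bags cover all of {1, 2, 3, 4, 5, 6, 7, 8, 9, 10, 11, 12}; (ii) for each edge, some bag contains both endpoints; (iii) the bags containing any fixed vertex form a subtree. All hold, so the decomposition is valid with width 4 − 1 = 3.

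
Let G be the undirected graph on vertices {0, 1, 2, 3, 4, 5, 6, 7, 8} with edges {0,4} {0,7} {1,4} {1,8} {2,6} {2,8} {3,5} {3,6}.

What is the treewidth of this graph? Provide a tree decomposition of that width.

The largest bag has 2 vertices, giving width 1; this decomposition certifies tw(G) ≤ 1. G has an edge, so its treewidth is at least 1. Hence tw(G) = 1 exactly.

Treewidth 1.
One such decomposition:
Bags: B1 = {3, 5}  B2 = {3, 6}  B3 = {2, 6}  B4 = {2, 8}  B5 = {1, 8}  B6 = {1, 4}  B7 = {0, 4}  B8 = {0, 7}
Tree: B1–B2, B2–B3, B3–B4, B4–B5, B5–B6, B6–B7, B7–B8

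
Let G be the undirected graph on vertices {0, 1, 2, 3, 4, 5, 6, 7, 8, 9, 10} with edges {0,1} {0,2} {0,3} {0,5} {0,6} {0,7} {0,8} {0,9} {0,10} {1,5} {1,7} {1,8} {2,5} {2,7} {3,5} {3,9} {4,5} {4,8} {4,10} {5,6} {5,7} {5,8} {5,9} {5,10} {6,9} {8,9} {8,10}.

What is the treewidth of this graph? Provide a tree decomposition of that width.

The largest bag has 4 vertices, giving width 3; this decomposition certifies tw(G) ≤ 3. Conversely, {0, 2, 5, 7} is a clique of size 4, and the vertices of any clique must share a bag in every tree decomposition; so some bag has ≥ 4 vertices and tw(G) ≥ 3. The upper and lower bounds meet at 3, so that is the treewidth.

Treewidth 3.
One optimal decomposition is:
Bags: B1 = {0, 1, 5, 7}  B2 = {0, 1, 5, 8}  B3 = {0, 5, 8, 9}  B4 = {0, 5, 6, 9}  B5 = {0, 5, 8, 10}  B6 = {0, 3, 5, 9}  B7 = {0, 2, 5, 7}  B8 = {4, 5, 8, 10}
Tree: B1–B2, B2–B3, B3–B4, B3–B5, B4–B6, B1–B7, B5–B8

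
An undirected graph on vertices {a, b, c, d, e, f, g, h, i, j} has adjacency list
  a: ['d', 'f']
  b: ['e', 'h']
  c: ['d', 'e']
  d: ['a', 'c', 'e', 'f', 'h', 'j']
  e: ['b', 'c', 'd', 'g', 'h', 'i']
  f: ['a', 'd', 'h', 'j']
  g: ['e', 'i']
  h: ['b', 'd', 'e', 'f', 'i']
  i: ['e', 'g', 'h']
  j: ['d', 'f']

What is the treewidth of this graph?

A width-2 tree decomposition is:
Bags: B1 = {d, f, h}  B2 = {a, d, f}  B3 = {d, f, j}  B4 = {d, e, h}  B5 = {c, d, e}  B6 = {b, e, h}  B7 = {e, h, i}  B8 = {e, g, i}
Tree: B1–B2, B1–B3, B1–B4, B4–B5, B4–B6, B6–B7, B7–B8
Each bag holds 3 vertices, so the decomposition has width 2, which upper-bounds the treewidth. For the lower bound, the 3 vertices {d, e, h} are pairwise adjacent, and any tree decomposition puts a clique entirely inside one bag — forcing width ≥ 2. Combining the bounds, tw(G) = 2.

2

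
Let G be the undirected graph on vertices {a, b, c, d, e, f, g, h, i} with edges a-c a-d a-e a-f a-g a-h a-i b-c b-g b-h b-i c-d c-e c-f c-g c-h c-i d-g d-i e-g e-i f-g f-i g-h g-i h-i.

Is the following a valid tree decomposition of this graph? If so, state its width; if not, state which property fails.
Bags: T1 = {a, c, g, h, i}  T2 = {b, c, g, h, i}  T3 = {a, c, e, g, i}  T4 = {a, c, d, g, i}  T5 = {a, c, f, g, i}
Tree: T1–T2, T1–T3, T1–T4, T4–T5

Yes; width 4.

Checking the three conditions: (i) the bags cover all of {a, b, c, d, e, f, g, h, i}; (ii) for each edge, some bag contains both endpoints; (iii) the bags containing any fixed vertex form a subtree. All hold, so the decomposition is valid with width 5 − 1 = 4.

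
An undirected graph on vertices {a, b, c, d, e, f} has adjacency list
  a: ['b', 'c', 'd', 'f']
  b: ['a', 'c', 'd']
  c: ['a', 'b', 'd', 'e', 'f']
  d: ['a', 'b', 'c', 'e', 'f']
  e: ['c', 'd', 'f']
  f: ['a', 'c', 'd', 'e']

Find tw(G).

3

A width-3 tree decomposition is:
Bags: B1 = {a, c, d, f}  B2 = {a, b, c, d}  B3 = {c, d, e, f}
Tree: B1–B2, B1–B3
The largest bag has 4 vertices, giving width 3; this decomposition certifies tw(G) ≤ 3. Conversely, {c, d, e, f} is a clique of size 4, and the vertices of any clique must share a bag in every tree decomposition; so some bag has ≥ 4 vertices and tw(G) ≥ 3. Therefore the treewidth is 3.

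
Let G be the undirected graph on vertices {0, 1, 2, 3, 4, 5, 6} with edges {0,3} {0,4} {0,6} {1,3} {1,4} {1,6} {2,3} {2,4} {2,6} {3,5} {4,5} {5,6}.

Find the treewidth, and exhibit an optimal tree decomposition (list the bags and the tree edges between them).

Treewidth 3.
One such decomposition:
Bags: B1 = {3, 4, 5, 6}  B2 = {0, 3, 4, 6}  B3 = {1, 3, 4, 6}  B4 = {2, 3, 4, 6}
Tree: B1–B2, B2–B3, B3–B4

Every bag has size at most 4, so the width is 4 − 1 = 3 and tw(G) ≤ 3. For the lower bound: the 4 vertex sets {3,5}, {0,6}, {4}, {1} are disjoint, each induces a connected subgraph, and every pair is joined by at least one edge of G. Contracting each set to a single vertex therefore yields K_{4} as a minor, and since treewidth is minor-monotone, tw(G) ≥ tw(K_{4}) = 3. The upper and lower bounds meet at 3, so that is the treewidth.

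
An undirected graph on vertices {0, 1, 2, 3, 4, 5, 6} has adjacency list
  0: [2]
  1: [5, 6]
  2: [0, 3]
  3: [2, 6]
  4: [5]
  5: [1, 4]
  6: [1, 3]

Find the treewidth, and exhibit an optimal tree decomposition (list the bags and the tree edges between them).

Treewidth 1.
One optimal decomposition is:
Bags: B1 = {0, 2}  B2 = {2, 3}  B3 = {3, 6}  B4 = {1, 6}  B5 = {1, 5}  B6 = {4, 5}
Tree: B1–B2, B2–B3, B3–B4, B4–B5, B5–B6

Each bag holds 2 vertices, so the decomposition has width 1, which upper-bounds the treewidth. Since G has at least one edge (e.g. 0–2), it is not an edgeless graph, so tw(G) ≥ 1. Hence tw(G) = 1 exactly.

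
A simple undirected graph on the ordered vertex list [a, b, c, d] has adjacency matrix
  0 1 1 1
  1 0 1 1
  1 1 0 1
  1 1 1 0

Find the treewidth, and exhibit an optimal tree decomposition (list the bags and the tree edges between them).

With just one bag of size 4, the width is 4 − 1 = 3, so tw(G) ≤ 3. Conversely, {a, b, c, d} is a clique of size 4, and the vertices of any clique must share a bag in every tree decomposition; so some bag has ≥ 4 vertices and tw(G) ≥ 3. Therefore the treewidth is 3.

Treewidth 3.
Bags: B1 = {a, b, c, d}
Tree: (single bag)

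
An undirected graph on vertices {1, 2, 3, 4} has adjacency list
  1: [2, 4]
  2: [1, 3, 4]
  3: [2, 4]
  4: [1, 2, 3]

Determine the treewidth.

A width-2 tree decomposition is:
Bags: B1 = {1, 2, 4}  B2 = {2, 3, 4}
Tree: B1–B2
The largest bag has 3 vertices, giving width 2; this decomposition certifies tw(G) ≤ 2. Conversely, {1, 2, 4} is a clique of size 3, and the vertices of any clique must share a bag in every tree decomposition; so some bag has ≥ 3 vertices and tw(G) ≥ 2. Hence tw(G) = 2 exactly.

2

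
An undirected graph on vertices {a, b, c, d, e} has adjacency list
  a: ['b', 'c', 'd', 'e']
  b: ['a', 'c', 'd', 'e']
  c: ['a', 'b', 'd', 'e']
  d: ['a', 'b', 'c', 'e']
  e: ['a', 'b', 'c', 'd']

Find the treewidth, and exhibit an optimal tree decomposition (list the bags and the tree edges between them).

With just one bag of size 5, the width is 5 − 1 = 4, so tw(G) ≤ 4. On the other hand G contains the 5-clique {a, b, c, d, e}. A clique must lie in a single bag of any decomposition, so no decomposition can have width below 4. The upper and lower bounds meet at 4, so that is the treewidth.

Treewidth 4.
One optimal decomposition is:
Bags: B1 = {a, b, c, d, e}
Tree: (single bag)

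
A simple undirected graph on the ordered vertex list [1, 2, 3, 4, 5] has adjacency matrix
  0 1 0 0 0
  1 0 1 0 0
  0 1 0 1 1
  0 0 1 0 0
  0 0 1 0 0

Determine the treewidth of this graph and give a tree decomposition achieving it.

Every bag has size at most 2, so the width is 2 − 1 = 1 and tw(G) ≤ 1. Since G has at least one edge (e.g. 2–1), it is not an edgeless graph, so tw(G) ≥ 1. Combining the bounds, tw(G) = 1.

Treewidth 1.
One optimal decomposition is:
Bags: B1 = {1, 2}  B2 = {2, 3}  B3 = {3, 5}  B4 = {3, 4}
Tree: B1–B2, B2–B3, B3–B4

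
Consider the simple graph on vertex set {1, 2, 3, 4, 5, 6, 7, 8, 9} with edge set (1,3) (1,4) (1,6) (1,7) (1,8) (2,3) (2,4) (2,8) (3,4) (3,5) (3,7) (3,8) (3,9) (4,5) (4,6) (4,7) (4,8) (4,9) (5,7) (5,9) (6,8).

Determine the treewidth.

A width-3 tree decomposition is:
Bags: B1 = {1, 3, 4, 8}  B2 = {2, 3, 4, 8}  B3 = {1, 3, 4, 7}  B4 = {1, 4, 6, 8}  B5 = {3, 4, 5, 7}  B6 = {3, 4, 5, 9}
Tree: B1–B2, B1–B3, B1–B4, B3–B5, B5–B6
Each bag holds 4 vertices, so the decomposition has width 3, which upper-bounds the treewidth. On the other hand G contains the 4-clique {1, 3, 4, 8}. A clique must lie in a single bag of any decomposition, so no decomposition can have width below 3. Combining the bounds, tw(G) = 3.

3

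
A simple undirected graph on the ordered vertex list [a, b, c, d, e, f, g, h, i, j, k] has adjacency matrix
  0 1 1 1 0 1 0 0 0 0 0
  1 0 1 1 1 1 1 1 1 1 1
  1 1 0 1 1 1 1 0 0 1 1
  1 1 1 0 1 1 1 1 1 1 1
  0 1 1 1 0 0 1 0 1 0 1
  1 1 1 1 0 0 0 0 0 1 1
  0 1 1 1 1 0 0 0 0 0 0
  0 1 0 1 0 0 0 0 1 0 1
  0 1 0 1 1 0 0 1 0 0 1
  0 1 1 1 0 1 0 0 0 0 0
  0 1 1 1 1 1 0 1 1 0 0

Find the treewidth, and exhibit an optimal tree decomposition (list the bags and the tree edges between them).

Treewidth 4.
One such decomposition:
Bags: B1 = {b, c, d, f, k}  B2 = {b, c, d, e, k}  B3 = {b, d, e, i, k}  B4 = {b, c, d, f, j}  B5 = {b, c, d, e, g}  B6 = {a, b, c, d, f}  B7 = {b, d, h, i, k}
Tree: B1–B2, B2–B3, B1–B4, B2–B5, B1–B6, B3–B7

Each bag holds 5 vertices, so the decomposition has width 4, which upper-bounds the treewidth. For the lower bound, the 5 vertices {b, d, h, i, k} are pairwise adjacent, and any tree decomposition puts a clique entirely inside one bag — forcing width ≥ 4. Therefore the treewidth is 4.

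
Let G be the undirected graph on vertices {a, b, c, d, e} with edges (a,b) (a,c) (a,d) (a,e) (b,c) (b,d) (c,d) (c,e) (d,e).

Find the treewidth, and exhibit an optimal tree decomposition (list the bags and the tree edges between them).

Treewidth 3.
One optimal decomposition is:
Bags: B1 = {a, b, c, d}  B2 = {a, c, d, e}
Tree: B1–B2

Every bag has size at most 4, so the width is 4 − 1 = 3 and tw(G) ≤ 3. For the lower bound, the 4 vertices {a, c, d, e} are pairwise adjacent, and any tree decomposition puts a clique entirely inside one bag — forcing width ≥ 3. Therefore the treewidth is 3.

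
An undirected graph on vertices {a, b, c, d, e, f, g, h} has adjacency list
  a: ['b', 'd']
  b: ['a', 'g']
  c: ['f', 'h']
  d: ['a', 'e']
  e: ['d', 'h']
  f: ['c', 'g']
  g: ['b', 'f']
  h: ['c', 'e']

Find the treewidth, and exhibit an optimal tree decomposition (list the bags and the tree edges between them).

Each bag holds 3 vertices, so the decomposition has width 2, which upper-bounds the treewidth. The edges d–a–b–g–f–c–h–e–d form a cycle, so G is not a tree and its treewidth is at least 2. Hence tw(G) = 2 exactly.

Treewidth 2.
One such decomposition:
Bags: B1 = {a, b, d}  B2 = {b, d, g}  B3 = {d, f, g}  B4 = {c, d, f}  B5 = {c, d, h}  B6 = {d, e, h}
Tree: B1–B2, B2–B3, B3–B4, B4–B5, B5–B6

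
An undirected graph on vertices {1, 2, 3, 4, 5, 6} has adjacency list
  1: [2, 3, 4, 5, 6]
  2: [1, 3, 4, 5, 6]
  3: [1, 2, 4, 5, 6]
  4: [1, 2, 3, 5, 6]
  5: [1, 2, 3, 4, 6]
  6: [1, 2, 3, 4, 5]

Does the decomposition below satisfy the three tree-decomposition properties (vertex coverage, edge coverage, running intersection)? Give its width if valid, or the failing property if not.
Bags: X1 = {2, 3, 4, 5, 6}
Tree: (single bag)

A tree decomposition must satisfy three properties: every vertex lies in some bag; for every edge, both endpoints lie together in some bag; and for every vertex, the bags containing it form a connected subtree. Here vertex 1 appears in no bag, so the decomposition is invalid.

No — vertex 1 appears in no bag.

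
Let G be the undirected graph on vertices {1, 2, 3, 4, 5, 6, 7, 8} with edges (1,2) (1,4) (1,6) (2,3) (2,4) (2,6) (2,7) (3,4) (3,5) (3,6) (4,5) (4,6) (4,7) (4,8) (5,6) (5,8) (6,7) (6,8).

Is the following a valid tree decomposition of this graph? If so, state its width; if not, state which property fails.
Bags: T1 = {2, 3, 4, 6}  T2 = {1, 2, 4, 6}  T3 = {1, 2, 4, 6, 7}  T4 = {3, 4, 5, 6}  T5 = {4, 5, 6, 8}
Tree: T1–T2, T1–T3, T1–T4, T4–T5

No — bags containing vertex 1 are not connected in the tree.

A tree decomposition must satisfy three properties: every vertex lies in some bag; for every edge, both endpoints lie together in some bag; and for every vertex, the bags containing it form a connected subtree. Here bags containing vertex 1 are not connected in the tree, so the decomposition is invalid.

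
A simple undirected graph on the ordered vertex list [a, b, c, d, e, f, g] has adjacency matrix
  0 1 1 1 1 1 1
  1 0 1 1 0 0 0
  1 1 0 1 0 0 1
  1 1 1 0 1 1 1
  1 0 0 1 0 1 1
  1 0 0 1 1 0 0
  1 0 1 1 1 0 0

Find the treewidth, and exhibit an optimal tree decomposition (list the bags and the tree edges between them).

The largest bag has 4 vertices, giving width 3; this decomposition certifies tw(G) ≤ 3. For the lower bound, the 4 vertices {a, d, e, g} are pairwise adjacent, and any tree decomposition puts a clique entirely inside one bag — forcing width ≥ 3. Hence tw(G) = 3 exactly.

Treewidth 3.
Bags: B1 = {a, d, e, g}  B2 = {a, c, d, g}  B3 = {a, d, e, f}  B4 = {a, b, c, d}
Tree: B1–B2, B1–B3, B2–B4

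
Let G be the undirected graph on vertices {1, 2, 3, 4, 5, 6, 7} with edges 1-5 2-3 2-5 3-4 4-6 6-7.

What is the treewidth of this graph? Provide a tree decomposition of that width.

The largest bag has 2 vertices, giving width 1; this decomposition certifies tw(G) ≤ 1. Since G has at least one edge (e.g. 7–6), it is not an edgeless graph, so tw(G) ≥ 1. Therefore the treewidth is 1.

Treewidth 1.
One optimal decomposition is:
Bags: B1 = {6, 7}  B2 = {4, 6}  B3 = {3, 4}  B4 = {2, 3}  B5 = {2, 5}  B6 = {1, 5}
Tree: B1–B2, B2–B3, B3–B4, B4–B5, B5–B6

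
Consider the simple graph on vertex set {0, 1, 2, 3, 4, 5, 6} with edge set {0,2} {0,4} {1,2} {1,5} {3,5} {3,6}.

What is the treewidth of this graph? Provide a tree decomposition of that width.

The largest bag has 2 vertices, giving width 1; this decomposition certifies tw(G) ≤ 1. Any graph with an edge has treewidth ≥ 1, and G has the edge 4–0. Hence tw(G) = 1 exactly.

Treewidth 1.
One optimal decomposition is:
Bags: B1 = {0, 4}  B2 = {0, 2}  B3 = {1, 2}  B4 = {1, 5}  B5 = {3, 5}  B6 = {3, 6}
Tree: B1–B2, B2–B3, B3–B4, B4–B5, B5–B6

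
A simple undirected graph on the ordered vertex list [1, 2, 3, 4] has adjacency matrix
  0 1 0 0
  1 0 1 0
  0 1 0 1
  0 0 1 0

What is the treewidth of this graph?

1

A width-1 tree decomposition is:
Bags: B1 = {1, 2}  B2 = {2, 3}  B3 = {3, 4}
Tree: B1–B2, B2–B3
Every bag has size at most 2, so the width is 2 − 1 = 1 and tw(G) ≤ 1. G has an edge, so its treewidth is at least 1. Therefore the treewidth is 1.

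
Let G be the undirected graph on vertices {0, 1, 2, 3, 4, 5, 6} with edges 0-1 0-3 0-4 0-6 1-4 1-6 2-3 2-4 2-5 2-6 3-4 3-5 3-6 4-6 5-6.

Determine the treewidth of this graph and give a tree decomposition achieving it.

Each bag holds 4 vertices, so the decomposition has width 3, which upper-bounds the treewidth. For the lower bound, the 4 vertices {0, 1, 4, 6} are pairwise adjacent, and any tree decomposition puts a clique entirely inside one bag — forcing width ≥ 3. Hence tw(G) = 3 exactly.

Treewidth 3.
Bags: B1 = {0, 1, 4, 6}  B2 = {0, 3, 4, 6}  B3 = {2, 3, 4, 6}  B4 = {2, 3, 5, 6}
Tree: B1–B2, B2–B3, B3–B4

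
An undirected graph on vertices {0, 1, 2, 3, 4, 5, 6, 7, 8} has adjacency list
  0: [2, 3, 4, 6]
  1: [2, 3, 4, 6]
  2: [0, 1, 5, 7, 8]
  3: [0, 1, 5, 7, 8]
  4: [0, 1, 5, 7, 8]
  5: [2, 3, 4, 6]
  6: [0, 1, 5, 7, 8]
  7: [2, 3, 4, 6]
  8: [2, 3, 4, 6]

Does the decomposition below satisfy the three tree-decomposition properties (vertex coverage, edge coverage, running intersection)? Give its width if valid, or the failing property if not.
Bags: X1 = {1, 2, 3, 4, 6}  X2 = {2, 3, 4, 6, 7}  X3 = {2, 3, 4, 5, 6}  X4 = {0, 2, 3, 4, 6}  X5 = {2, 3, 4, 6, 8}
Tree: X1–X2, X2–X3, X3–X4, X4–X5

Yes; width 4.

Every vertex of G appears in some bag (union = {0, 1, 2, 3, 4, 5, 6, 7, 8}); every edge is covered by a bag; and for each vertex v the set of bags containing v is connected in the bag tree. The decomposition is therefore valid. The largest bag has 5 vertices, so the width is 4.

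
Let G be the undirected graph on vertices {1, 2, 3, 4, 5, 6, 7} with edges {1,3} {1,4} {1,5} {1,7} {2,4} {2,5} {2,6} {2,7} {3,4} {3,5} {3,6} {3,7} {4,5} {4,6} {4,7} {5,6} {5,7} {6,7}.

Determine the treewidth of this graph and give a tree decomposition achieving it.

The largest bag has 5 vertices, giving width 4; this decomposition certifies tw(G) ≤ 4. On the other hand G contains the 5-clique {2, 4, 5, 6, 7}. A clique must lie in a single bag of any decomposition, so no decomposition can have width below 4. Hence tw(G) = 4 exactly.

Treewidth 4.
One such decomposition:
Bags: B1 = {3, 4, 5, 6, 7}  B2 = {1, 3, 4, 5, 7}  B3 = {2, 4, 5, 6, 7}
Tree: B1–B2, B1–B3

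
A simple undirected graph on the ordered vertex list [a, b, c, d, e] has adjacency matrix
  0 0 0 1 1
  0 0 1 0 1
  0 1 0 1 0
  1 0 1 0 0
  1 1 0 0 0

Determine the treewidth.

A width-2 tree decomposition is:
Bags: B1 = {b, c, d}  B2 = {a, b, d}  B3 = {a, b, e}
Tree: B1–B2, B2–B3
Every bag has size at most 3, so the width is 3 − 1 = 2 and tw(G) ≤ 2. For the lower bound, G contains the cycle b–c–d–a–e–b, so G is not a forest; only forests have treewidth ≤ 1, hence tw(G) ≥ 2. Therefore the treewidth is 2.

2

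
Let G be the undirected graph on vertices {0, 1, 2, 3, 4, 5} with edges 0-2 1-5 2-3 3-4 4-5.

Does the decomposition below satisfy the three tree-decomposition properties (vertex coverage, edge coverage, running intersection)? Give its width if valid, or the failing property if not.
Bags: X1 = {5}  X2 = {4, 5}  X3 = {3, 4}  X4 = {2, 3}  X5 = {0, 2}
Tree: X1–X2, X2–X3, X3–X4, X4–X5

A tree decomposition must satisfy three properties: every vertex lies in some bag; for every edge, both endpoints lie together in some bag; and for every vertex, the bags containing it form a connected subtree. Here vertex 1 appears in no bag, so the decomposition is invalid.

No — vertex 1 appears in no bag.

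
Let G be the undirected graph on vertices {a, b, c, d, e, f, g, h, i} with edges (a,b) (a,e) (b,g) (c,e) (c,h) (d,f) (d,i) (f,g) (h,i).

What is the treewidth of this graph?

2

A width-2 tree decomposition is:
Bags: B1 = {b, f, g}  B2 = {b, d, f}  B3 = {b, d, i}  B4 = {b, h, i}  B5 = {b, c, h}  B6 = {b, c, e}  B7 = {a, b, e}
Tree: B1–B2, B2–B3, B3–B4, B4–B5, B5–B6, B6–B7
The largest bag has 3 vertices, giving width 2; this decomposition certifies tw(G) ≤ 2. Since b–g–f–d–i–h–c–e–a–b is a cycle in G, G is not acyclic. Forests are exactly the graphs of treewidth ≤ 1, so tw(G) ≥ 2. Hence tw(G) = 2 exactly.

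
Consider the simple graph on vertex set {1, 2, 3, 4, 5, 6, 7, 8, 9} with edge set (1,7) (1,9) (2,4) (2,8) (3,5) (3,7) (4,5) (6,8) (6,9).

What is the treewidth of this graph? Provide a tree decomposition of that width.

Treewidth 2.
Bags: B1 = {1, 6, 9}  B2 = {1, 6, 8}  B3 = {1, 2, 8}  B4 = {1, 2, 4}  B5 = {1, 4, 5}  B6 = {1, 3, 5}  B7 = {1, 3, 7}
Tree: B1–B2, B2–B3, B3–B4, B4–B5, B5–B6, B6–B7

Each bag holds 3 vertices, so the decomposition has width 2, which upper-bounds the treewidth. The edges 1–9–6–8–2–4–5–3–7–1 form a cycle, so G is not a tree and its treewidth is at least 2. Hence tw(G) = 2 exactly.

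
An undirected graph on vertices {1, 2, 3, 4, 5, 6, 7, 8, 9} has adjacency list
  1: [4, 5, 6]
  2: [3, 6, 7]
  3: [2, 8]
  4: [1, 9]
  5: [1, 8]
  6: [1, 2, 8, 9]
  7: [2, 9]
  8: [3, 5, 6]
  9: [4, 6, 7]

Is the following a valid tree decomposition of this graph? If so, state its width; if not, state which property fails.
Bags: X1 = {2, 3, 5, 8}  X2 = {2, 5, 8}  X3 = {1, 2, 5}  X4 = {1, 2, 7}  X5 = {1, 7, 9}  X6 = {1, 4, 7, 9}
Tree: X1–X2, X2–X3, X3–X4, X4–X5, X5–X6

No — vertex 6 appears in no bag.

A tree decomposition must satisfy three properties: every vertex lies in some bag; for every edge, both endpoints lie together in some bag; and for every vertex, the bags containing it form a connected subtree. Here vertex 6 appears in no bag, so the decomposition is invalid.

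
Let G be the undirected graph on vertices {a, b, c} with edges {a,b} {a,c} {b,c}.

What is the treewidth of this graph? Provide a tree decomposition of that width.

Treewidth 2.
Bags: B1 = {a, b, c}
Tree: (single bag)

A single bag containing all 3 vertices is trivially a valid decomposition of width 2. On the other hand G contains the 3-clique {a, b, c}. A clique must lie in a single bag of any decomposition, so no decomposition can have width below 2. Combining the bounds, tw(G) = 2.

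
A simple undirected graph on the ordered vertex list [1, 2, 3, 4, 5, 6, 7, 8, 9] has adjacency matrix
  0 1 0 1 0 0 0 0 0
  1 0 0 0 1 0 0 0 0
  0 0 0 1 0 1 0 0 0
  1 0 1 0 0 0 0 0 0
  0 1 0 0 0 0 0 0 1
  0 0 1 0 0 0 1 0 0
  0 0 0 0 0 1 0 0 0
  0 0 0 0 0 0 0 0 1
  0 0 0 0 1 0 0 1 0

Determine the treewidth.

A width-1 tree decomposition is:
Bags: B1 = {6, 7}  B2 = {3, 6}  B3 = {3, 4}  B4 = {1, 4}  B5 = {1, 2}  B6 = {2, 5}  B7 = {5, 9}  B8 = {8, 9}
Tree: B1–B2, B2–B3, B3–B4, B4–B5, B5–B6, B6–B7, B7–B8
Each bag holds 2 vertices, so the decomposition has width 1, which upper-bounds the treewidth. Since G has at least one edge (e.g. 7–6), it is not an edgeless graph, so tw(G) ≥ 1. Hence tw(G) = 1 exactly.

1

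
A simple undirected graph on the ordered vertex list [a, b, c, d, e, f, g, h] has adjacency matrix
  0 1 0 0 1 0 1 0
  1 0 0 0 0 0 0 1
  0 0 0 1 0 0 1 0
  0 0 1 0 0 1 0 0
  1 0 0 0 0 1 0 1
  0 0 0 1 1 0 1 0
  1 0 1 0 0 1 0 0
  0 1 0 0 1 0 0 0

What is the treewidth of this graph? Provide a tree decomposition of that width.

Treewidth 2.
One optimal decomposition is:
Bags: B1 = {c, d, f}  B2 = {c, f, g}  B3 = {e, f, g}  B4 = {a, e, g}  B5 = {a, e, h}  B6 = {a, b, h}
Tree: B1–B2, B2–B3, B3–B4, B4–B5, B5–B6

Every bag has size at most 3, so the width is 3 − 1 = 2 and tw(G) ≤ 2. For the lower bound, G contains the cycle d–c–g–f–d, so G is not a forest; only forests have treewidth ≤ 1, hence tw(G) ≥ 2. The upper and lower bounds meet at 2, so that is the treewidth.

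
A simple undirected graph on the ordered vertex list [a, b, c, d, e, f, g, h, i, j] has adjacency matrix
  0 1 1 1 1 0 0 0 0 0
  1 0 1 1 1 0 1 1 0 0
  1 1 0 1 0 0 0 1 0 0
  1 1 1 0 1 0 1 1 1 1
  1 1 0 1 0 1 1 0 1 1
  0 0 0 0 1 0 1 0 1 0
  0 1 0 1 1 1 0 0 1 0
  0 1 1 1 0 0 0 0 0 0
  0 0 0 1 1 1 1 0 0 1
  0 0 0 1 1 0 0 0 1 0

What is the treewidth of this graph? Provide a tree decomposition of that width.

Every bag has size at most 4, so the width is 4 − 1 = 3 and tw(G) ≤ 3. Conversely, {d, e, i, j} is a clique of size 4, and the vertices of any clique must share a bag in every tree decomposition; so some bag has ≥ 4 vertices and tw(G) ≥ 3. The upper and lower bounds meet at 3, so that is the treewidth.

Treewidth 3.
Bags: B1 = {d, e, g, i}  B2 = {b, d, e, g}  B3 = {a, b, d, e}  B4 = {d, e, i, j}  B5 = {e, f, g, i}  B6 = {a, b, c, d}  B7 = {b, c, d, h}
Tree: B1–B2, B2–B3, B1–B4, B1–B5, B3–B6, B6–B7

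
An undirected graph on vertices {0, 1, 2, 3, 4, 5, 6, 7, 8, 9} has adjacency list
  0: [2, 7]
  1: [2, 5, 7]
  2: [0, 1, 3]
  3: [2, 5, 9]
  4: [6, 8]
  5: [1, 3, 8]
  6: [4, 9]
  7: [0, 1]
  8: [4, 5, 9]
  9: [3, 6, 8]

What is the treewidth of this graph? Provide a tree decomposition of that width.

Each bag holds 3 vertices, so the decomposition has width 2, which upper-bounds the treewidth. The edges 6–4–8–9–6 form a cycle, so G is not a tree and its treewidth is at least 2. Therefore the treewidth is 2.

Treewidth 2.
One optimal decomposition is:
Bags: B1 = {4, 6, 9}  B2 = {4, 8, 9}  B3 = {3, 8, 9}  B4 = {3, 5, 8}  B5 = {2, 3, 5}  B6 = {1, 2, 5}  B7 = {0, 1, 2}  B8 = {0, 1, 7}
Tree: B1–B2, B2–B3, B3–B4, B4–B5, B5–B6, B6–B7, B7–B8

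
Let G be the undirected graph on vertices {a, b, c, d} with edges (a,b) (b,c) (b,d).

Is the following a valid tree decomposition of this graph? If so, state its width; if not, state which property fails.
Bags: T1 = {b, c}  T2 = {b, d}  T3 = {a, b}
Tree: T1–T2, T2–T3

Vertex coverage: the bags together contain {a, b, c, d}, the full vertex set. Edge coverage: each edge of G has both endpoints in at least one bag. Running intersection: for every vertex, the bags containing it form a connected subtree. All three properties hold, so this is a valid tree decomposition of width max|bag| − 1 = 1, and hence tw(G) ≤ 1.

Yes; width 1.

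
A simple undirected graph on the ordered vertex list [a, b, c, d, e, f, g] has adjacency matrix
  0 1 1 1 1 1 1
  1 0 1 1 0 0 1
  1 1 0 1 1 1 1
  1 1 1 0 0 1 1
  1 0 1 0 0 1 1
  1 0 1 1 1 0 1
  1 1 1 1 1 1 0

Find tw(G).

4

A width-4 tree decomposition is:
Bags: B1 = {a, c, d, f, g}  B2 = {a, b, c, d, g}  B3 = {a, c, e, f, g}
Tree: B1–B2, B1–B3
Every bag has size at most 5, so the width is 5 − 1 = 4 and tw(G) ≤ 4. Conversely, {a, c, d, f, g} is a clique of size 5, and the vertices of any clique must share a bag in every tree decomposition; so some bag has ≥ 5 vertices and tw(G) ≥ 4. The upper and lower bounds meet at 4, so that is the treewidth.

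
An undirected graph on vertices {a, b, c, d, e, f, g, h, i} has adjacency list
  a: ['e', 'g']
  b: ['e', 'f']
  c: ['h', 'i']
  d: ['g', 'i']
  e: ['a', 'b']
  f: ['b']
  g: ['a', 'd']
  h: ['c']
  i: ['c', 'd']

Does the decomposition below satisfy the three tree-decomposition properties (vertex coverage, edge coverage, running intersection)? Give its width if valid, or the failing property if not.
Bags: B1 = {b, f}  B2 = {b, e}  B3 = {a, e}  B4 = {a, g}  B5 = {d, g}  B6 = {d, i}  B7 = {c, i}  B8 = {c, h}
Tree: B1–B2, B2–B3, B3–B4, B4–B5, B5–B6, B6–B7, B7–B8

Every vertex of G appears in some bag (union = {a, b, c, d, e, f, g, h, i}); every edge is covered by a bag; and for each vertex v the set of bags containing v is connected in the bag tree. The decomposition is therefore valid. The largest bag has 2 vertices, so the width is 1.

Yes; width 1.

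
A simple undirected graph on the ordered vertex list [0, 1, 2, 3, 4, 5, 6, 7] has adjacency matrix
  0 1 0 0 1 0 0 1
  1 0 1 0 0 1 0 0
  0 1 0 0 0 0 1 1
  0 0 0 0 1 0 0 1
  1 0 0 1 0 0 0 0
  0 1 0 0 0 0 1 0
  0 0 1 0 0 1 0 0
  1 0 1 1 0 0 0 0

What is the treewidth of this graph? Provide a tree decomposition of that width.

The largest bag has 3 vertices, giving width 2; this decomposition certifies tw(G) ≤ 2. Since 5–6–2–1–5 is a cycle in G, G is not acyclic. Forests are exactly the graphs of treewidth ≤ 1, so tw(G) ≥ 2. The upper and lower bounds meet at 2, so that is the treewidth.

Treewidth 2.
One such decomposition:
Bags: B1 = {1, 5, 6}  B2 = {1, 2, 6}  B3 = {0, 1, 2}  B4 = {0, 2, 7}  B5 = {0, 4, 7}  B6 = {3, 4, 7}
Tree: B1–B2, B2–B3, B3–B4, B4–B5, B5–B6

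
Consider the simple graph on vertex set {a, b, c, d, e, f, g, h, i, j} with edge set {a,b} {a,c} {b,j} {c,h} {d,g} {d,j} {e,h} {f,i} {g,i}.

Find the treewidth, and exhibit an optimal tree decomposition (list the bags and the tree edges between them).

Treewidth 1.
One such decomposition:
Bags: B1 = {f, i}  B2 = {g, i}  B3 = {d, g}  B4 = {d, j}  B5 = {b, j}  B6 = {a, b}  B7 = {a, c}  B8 = {c, h}  B9 = {e, h}
Tree: B1–B2, B2–B3, B3–B4, B4–B5, B5–B6, B6–B7, B7–B8, B8–B9

Each bag holds 2 vertices, so the decomposition has width 1, which upper-bounds the treewidth. Any graph with an edge has treewidth ≥ 1, and G has the edge f–i. Combining the bounds, tw(G) = 1.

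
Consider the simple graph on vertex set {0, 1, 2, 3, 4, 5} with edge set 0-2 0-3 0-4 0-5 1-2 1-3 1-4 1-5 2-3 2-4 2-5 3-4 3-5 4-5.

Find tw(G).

A width-4 tree decomposition is:
Bags: B1 = {1, 2, 3, 4, 5}  B2 = {0, 2, 3, 4, 5}
Tree: B1–B2
Every bag has size at most 5, so the width is 5 − 1 = 4 and tw(G) ≤ 4. On the other hand G contains the 5-clique {0, 2, 3, 4, 5}. A clique must lie in a single bag of any decomposition, so no decomposition can have width below 4. Hence tw(G) = 4 exactly.

4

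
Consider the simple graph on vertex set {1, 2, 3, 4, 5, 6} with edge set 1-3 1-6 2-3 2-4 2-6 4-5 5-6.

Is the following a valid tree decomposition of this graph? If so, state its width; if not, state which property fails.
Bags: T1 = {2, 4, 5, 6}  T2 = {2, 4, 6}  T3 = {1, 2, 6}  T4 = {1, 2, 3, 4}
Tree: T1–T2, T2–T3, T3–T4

No — bags containing vertex 4 are not connected in the tree.

A tree decomposition must satisfy three properties: every vertex lies in some bag; for every edge, both endpoints lie together in some bag; and for every vertex, the bags containing it form a connected subtree. Here bags containing vertex 4 are not connected in the tree, so the decomposition is invalid.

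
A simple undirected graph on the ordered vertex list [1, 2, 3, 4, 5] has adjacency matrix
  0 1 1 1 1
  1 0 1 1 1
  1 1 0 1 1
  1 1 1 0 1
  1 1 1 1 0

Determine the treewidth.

4

A width-4 tree decomposition is:
Bags: B1 = {1, 2, 3, 4, 5}
Tree: (single bag)
A single bag containing all 5 vertices is trivially a valid decomposition of width 4. For the lower bound, the 5 vertices {1, 2, 3, 4, 5} are pairwise adjacent, and any tree decomposition puts a clique entirely inside one bag — forcing width ≥ 4. Hence tw(G) = 4 exactly.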